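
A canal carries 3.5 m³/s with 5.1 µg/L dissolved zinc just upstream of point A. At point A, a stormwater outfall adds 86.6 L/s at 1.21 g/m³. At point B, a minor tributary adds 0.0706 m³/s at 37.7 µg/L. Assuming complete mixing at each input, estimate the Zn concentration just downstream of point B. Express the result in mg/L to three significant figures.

5.1 µg/L = 0.0051 mg/L.
86.6 L/s = 0.0866 m³/s.
After input A: C = (3.5·0.0051 + 0.0866·1.21) / 3.587 = 0.03419 mg/L.
37.7 µg/L = 0.0377 mg/L.
After input B: C = (3.587·0.03419 + 0.0706·0.0377) / 3.657 = 0.03426 mg/L.

0.0343 mg/L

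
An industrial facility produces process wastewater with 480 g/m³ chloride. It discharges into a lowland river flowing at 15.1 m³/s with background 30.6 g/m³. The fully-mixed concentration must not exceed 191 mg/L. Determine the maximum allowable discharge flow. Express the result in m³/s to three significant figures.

Mass balance at complete mixing: C_std·(Q_w + Q_r) = Q_w·C_e + Q_r·C_b.
Rearranging, Q_w = Q_r·(C_std − C_b)/(C_e − C_std) = 15.1·(191 − 30.6) / (480 − 191) = 8.381 m³/s.

8.38 m³/s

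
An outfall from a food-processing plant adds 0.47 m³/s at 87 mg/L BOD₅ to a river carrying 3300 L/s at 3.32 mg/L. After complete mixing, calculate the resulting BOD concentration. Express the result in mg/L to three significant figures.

3300 L/s = 3.3 m³/s.
By mass balance at complete mixing, C = (0.47·87 + 3.3·3.32) / (0.47 + 3.3) = 51.85/3.77 = 13.75 mg/L.

13.8 mg/L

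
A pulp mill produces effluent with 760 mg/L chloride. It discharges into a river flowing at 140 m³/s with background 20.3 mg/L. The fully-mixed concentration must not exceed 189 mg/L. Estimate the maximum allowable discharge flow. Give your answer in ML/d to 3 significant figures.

Mass balance at complete mixing: C_std·(Q_w + Q_r) = Q_w·C_e + Q_r·C_b.
Rearranging, Q_w = Q_r·(C_std − C_b)/(C_e − C_std) = 140·(189 − 20.3) / (760 − 189) = 41.36 m³/s.
= 3574 ML/d.

3570 ML/d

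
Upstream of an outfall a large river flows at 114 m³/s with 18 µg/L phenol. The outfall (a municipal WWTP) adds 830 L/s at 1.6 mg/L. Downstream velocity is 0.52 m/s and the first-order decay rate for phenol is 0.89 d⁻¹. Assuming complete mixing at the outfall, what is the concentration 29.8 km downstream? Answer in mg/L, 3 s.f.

830 L/s = 0.83 m³/s.
18 µg/L = 0.018 mg/L.
After complete mixing, C₀ = (0.83·1.6 + 114·0.018) / 114.8 = 0.02943 mg/L.
Travel time t = 2.98e+04 m / 0.52 m/s = 5.731e+04 s = 0.6633 d.
C = 0.02943·exp(−0.89·0.6633) = 0.02943·0.5541 = 0.01631 mg/L.

0.0163 mg/L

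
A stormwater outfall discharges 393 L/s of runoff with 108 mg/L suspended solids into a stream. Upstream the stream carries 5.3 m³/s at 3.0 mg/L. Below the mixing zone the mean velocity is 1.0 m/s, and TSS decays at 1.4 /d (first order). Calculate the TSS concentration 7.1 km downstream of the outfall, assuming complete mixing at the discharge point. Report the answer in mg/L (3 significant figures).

9.13 mg/L

393 L/s = 0.393 m³/s.
After complete mixing, C₀ = (0.393·108 + 5.3·3) / 5.693 = 10.25 mg/L.
Travel time t = 7100 m / 1.0 m/s = 7100 s = 0.08218 d.
C = 10.25·exp(−1.4·0.08218) = 10.25·0.8913 = 9.135 mg/L.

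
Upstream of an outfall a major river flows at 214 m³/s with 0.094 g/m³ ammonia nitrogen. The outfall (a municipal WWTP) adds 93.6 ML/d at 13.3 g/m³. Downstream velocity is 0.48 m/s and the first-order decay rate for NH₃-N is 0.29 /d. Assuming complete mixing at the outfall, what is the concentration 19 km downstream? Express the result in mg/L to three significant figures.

93.6 ML/d = 1.083 m³/s.
After complete mixing, C₀ = (1.083·13.3 + 214·0.094) / 215.1 = 0.1605 mg/L.
Travel time t = 1.9e+04 m / 0.48 m/s = 3.958e+04 s = 0.4581 d.
C = 0.1605·exp(−0.29·0.4581) = 0.1605·0.8756 = 0.1405 mg/L.

0.141 mg/L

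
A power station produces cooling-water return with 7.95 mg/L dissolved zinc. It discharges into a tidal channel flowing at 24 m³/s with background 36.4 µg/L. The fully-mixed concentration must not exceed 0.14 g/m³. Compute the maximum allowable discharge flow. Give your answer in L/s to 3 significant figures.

36.4 µg/L = 0.0364 mg/L.
Mass balance at complete mixing: C_std·(Q_w + Q_r) = Q_w·C_e + Q_r·C_b.
Rearranging, Q_w = Q_r·(C_std − C_b)/(C_e − C_std) = 24·(0.14 − 0.0364) / (7.95 − 0.14) = 0.3184 m³/s.
= 318.4 L/s.

318 L/s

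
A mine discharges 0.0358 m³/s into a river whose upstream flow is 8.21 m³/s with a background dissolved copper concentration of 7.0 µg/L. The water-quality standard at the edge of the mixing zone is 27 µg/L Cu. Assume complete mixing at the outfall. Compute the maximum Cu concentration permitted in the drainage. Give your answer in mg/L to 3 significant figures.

4.61 mg/L

7.0 µg/L = 0.007 mg/L.
27 µg/L = 0.027 mg/L.
Mass balance: 0.027·8.246 = 0.0358·Cₑ + 8.21·0.007.
Cₑ = (0.2226 − 0.05747) / 0.0358 = 4.614 mg/L.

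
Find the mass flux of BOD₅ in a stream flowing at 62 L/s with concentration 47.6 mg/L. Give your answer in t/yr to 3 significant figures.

62 L/s = 0.062 m³/s.
Mass flux = Q·C = 0.062 m³/s × 47.6 g/m³ = 2.951 g/s.
= 2.951 g/s × 31.56 = 93.13 t/yr.

93.1 t/yr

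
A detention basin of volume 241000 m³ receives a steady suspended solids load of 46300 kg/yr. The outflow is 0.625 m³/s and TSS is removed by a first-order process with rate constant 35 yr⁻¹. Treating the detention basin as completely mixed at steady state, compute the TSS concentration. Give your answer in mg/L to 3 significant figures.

Outflow Q = 0.625 m³/s × 3.156e+07 s/yr = 1.972e+07 m³/yr.
Steady-state CSTR mass balance: W = Q·C + k·V·C, so C = W/(Q + kV).
Q + kV = 1.972e+07 + 35·241000 = 2.816e+07 m³/yr.
C = 46300/2.816e+07 = 0.001644 kg/m³ = 1.644 mg/L.

1.64 mg/L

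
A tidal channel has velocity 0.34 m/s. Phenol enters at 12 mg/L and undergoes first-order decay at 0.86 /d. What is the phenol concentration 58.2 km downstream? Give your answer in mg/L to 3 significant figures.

Travel time t = 58.2 km / 0.34 m/s = 5.82e+04/0.34 = 1.712e+05 s = 1.981 d.
First-order decay: C = 12·exp(−0.86·1.981) = 12·0.182 = 2.184 mg/L.

2.18 mg/L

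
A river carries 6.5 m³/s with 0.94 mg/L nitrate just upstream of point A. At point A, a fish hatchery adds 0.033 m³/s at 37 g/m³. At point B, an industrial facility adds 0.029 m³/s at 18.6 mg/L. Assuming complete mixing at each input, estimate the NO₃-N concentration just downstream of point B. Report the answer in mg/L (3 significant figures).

After input A: C = (6.5·0.94 + 0.033·37) / 6.533 = 1.122 mg/L.
After input B: C = (6.533·1.122 + 0.029·18.6) / 6.562 = 1.199 mg/L.

1.20 mg/L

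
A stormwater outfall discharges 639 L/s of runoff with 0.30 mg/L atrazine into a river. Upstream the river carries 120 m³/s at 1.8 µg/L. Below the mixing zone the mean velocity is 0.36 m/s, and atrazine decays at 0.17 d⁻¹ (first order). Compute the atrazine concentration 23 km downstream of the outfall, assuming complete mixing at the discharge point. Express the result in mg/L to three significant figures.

0.00298 mg/L

639 L/s = 0.639 m³/s.
1.8 µg/L = 0.0018 mg/L.
After complete mixing, C₀ = (0.639·0.3 + 120·0.0018) / 120.6 = 0.00338 mg/L.
Travel time t = 2.3e+04 m / 0.36 m/s = 6.389e+04 s = 0.7395 d.
C = 0.00338·exp(−0.17·0.7395) = 0.00338·0.8819 = 0.00298 mg/L.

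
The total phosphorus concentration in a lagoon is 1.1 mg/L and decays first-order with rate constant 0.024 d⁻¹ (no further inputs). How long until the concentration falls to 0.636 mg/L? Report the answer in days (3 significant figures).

t = ln(C₀/C)/k = ln(1.1/0.636)/0.024 = 0.5479/0.024 = 22.83 d.

22.8 d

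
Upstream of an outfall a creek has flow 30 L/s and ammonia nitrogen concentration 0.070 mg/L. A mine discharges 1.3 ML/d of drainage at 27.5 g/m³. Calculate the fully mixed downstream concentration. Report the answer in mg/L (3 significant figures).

1.3 ML/d = 0.01505 m³/s.
30 L/s = 0.03 m³/s.
Flow-weighted mixing gives C = (0.01505·27.5 + 0.03·0.07) / (0.01505 + 0.03) = 0.4159/0.04505 = 9.232 mg/L.

9.23 mg/L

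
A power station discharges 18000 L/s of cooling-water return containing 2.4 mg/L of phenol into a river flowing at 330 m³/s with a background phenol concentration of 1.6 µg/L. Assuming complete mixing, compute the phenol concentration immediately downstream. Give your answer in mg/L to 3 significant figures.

18000 L/s = 18 m³/s.
1.6 µg/L = 0.0016 mg/L.
By mass balance at complete mixing, C = (18·2.4 + 330·0.0016) / (18 + 330) = 43.73/348 = 0.1257 mg/L.

0.126 mg/L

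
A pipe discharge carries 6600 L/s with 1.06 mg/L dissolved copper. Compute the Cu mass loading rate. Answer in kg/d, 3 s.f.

604 kg/d

6600 L/s = 6.6 m³/s.
Mass flux = Q·C = 6.6 m³/s × 1.06 g/m³ = 6.996 g/s.
= 6.996 g/s × 86.4 = 604.5 kg/d.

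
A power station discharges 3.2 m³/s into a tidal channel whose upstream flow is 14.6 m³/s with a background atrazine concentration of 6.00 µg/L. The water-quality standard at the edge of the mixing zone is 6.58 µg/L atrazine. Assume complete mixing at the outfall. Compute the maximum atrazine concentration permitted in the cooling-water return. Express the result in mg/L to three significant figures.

6.00 µg/L = 0.006 mg/L.
6.58 µg/L = 0.00658 mg/L.
Mass balance: 0.00658·17.8 = 3.2·Cₑ + 14.6·0.006.
Cₑ = (0.1171 − 0.0876) / 3.2 = 0.009226 mg/L.

0.00923 mg/L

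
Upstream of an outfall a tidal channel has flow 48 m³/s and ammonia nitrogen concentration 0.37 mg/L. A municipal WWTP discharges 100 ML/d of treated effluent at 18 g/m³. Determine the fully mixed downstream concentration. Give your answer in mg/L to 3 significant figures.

0.785 mg/L

100 ML/d = 1.157 m³/s.
Conservation of mass across the mixing zone: C = (1.157·18 + 48·0.37) / (1.157 + 48) = 38.59/49.16 = 0.7851 mg/L.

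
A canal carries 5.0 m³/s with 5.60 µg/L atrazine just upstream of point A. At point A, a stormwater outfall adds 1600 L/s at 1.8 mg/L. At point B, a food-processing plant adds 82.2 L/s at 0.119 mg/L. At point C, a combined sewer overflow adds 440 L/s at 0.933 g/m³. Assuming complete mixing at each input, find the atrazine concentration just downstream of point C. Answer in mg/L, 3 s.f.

0.467 mg/L

5.60 µg/L = 0.0056 mg/L.
1600 L/s = 1.6 m³/s.
After input A: C = (5·0.0056 + 1.6·1.8) / 6.6 = 0.4406 mg/L.
82.2 L/s = 0.0822 m³/s.
After input B: C = (6.6·0.4406 + 0.0822·0.119) / 6.682 = 0.4366 mg/L.
440 L/s = 0.44 m³/s.
After input C: C = (6.682·0.4366 + 0.44·0.933) / 7.122 = 0.4673 mg/L.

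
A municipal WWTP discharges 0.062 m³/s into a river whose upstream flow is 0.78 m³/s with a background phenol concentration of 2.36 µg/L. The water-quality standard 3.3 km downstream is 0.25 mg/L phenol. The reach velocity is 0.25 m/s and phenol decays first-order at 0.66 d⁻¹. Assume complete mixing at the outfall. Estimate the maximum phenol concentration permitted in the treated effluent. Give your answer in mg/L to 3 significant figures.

3.73 mg/L

2.36 µg/L = 0.00236 mg/L.
Travel time to the compliance point: t = 3300/0.25 = 1.32e+04 s = 0.1528 d; decay factor exp(−0.66·0.1528) = 0.9041.
So the concentration just after mixing may be at most 0.25/0.9041 = 0.2765 mg/L.
Mass balance: 0.2765·0.842 = 0.062·Cₑ + 0.78·0.00236.
Cₑ = (0.2328 − 0.001841) / 0.062 = 3.726 mg/L.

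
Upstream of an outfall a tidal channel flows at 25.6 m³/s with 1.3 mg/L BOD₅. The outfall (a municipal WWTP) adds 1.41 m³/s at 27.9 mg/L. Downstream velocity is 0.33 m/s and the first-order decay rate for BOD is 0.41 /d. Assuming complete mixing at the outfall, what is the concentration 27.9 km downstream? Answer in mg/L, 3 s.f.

After complete mixing, C₀ = (1.41·27.9 + 25.6·1.3) / 27.01 = 2.689 mg/L.
Travel time t = 2.79e+04 m / 0.33 m/s = 8.455e+04 s = 0.9785 d.
C = 2.689·exp(−0.41·0.9785) = 2.689·0.6695 = 1.8 mg/L.

1.80 mg/L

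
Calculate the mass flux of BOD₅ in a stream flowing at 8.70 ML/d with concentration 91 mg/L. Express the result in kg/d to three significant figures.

792 kg/d

8.70 ML/d = 0.1007 m³/s.
Mass flux = Q·C = 0.1007 m³/s × 91 g/m³ = 9.163 g/s.
= 9.163 g/s × 86.4 = 791.7 kg/d.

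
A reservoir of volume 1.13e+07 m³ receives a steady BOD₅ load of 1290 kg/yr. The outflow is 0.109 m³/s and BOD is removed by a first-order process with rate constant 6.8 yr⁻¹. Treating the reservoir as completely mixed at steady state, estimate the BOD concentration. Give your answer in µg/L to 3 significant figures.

16.1 µg/L

Outflow Q = 0.109 m³/s × 3.156e+07 s/yr = 3.44e+06 m³/yr.
Steady-state CSTR mass balance: W = Q·C + k·V·C, so C = W/(Q + kV).
Q + kV = 3.44e+06 + 6.8·1.13e+07 = 8.028e+07 m³/yr.
C = 1290/8.028e+07 = 1.607e-05 kg/m³ = 0.01607 mg/L = 16.07 µg/L.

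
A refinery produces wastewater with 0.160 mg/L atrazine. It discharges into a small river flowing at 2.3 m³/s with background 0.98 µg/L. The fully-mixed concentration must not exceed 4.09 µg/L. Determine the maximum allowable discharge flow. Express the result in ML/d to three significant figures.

3.96 ML/d

0.98 µg/L = 0.00098 mg/L.
4.09 µg/L = 0.00409 mg/L.
Mass balance at complete mixing: C_std·(Q_w + Q_r) = Q_w·C_e + Q_r·C_b.
Rearranging, Q_w = Q_r·(C_std − C_b)/(C_e − C_std) = 2.3·(0.00409 − 0.00098) / (0.16 − 0.00409) = 0.04588 m³/s.
= 3.964 ML/d.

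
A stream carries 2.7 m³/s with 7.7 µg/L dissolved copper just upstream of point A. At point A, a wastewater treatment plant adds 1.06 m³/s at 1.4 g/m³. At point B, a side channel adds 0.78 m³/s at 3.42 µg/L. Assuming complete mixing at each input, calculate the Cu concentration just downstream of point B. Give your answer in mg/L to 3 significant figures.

0.332 mg/L

7.7 µg/L = 0.0077 mg/L.
After input A: C = (2.7·0.0077 + 1.06·1.4) / 3.76 = 0.4002 mg/L.
3.42 µg/L = 0.00342 mg/L.
After input B: C = (3.76·0.4002 + 0.78·0.00342) / 4.54 = 0.332 mg/L.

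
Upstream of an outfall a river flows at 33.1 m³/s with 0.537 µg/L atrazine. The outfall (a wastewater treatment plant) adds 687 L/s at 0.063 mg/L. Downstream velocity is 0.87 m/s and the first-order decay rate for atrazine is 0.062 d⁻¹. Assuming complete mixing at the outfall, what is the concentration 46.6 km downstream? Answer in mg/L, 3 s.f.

0.00174 mg/L

687 L/s = 0.687 m³/s.
0.537 µg/L = 0.000537 mg/L.
After complete mixing, C₀ = (0.687·0.063 + 33.1·0.000537) / 33.79 = 0.001807 mg/L.
Travel time t = 4.66e+04 m / 0.87 m/s = 5.356e+04 s = 0.6199 d.
C = 0.001807·exp(−0.062·0.6199) = 0.001807·0.9623 = 0.001739 mg/L.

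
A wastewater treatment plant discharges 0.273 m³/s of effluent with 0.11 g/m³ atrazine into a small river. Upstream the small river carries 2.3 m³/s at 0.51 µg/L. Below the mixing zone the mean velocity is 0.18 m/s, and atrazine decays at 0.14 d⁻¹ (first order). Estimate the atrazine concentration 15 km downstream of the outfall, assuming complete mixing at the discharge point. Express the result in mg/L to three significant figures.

0.0106 mg/L

0.51 µg/L = 0.00051 mg/L.
After complete mixing, C₀ = (0.273·0.11 + 2.3·0.00051) / 2.573 = 0.01213 mg/L.
Travel time t = 1.5e+04 m / 0.18 m/s = 8.333e+04 s = 0.9645 d.
C = 0.01213·exp(−0.14·0.9645) = 0.01213·0.8737 = 0.0106 mg/L.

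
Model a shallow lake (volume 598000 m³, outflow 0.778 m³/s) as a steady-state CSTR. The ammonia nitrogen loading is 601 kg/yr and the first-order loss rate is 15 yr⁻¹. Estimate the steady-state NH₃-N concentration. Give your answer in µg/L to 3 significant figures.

17.9 µg/L

Outflow Q = 0.778 m³/s × 3.156e+07 s/yr = 2.455e+07 m³/yr.
Steady-state CSTR mass balance: W = Q·C + k·V·C, so C = W/(Q + kV).
Q + kV = 2.455e+07 + 15·598000 = 3.352e+07 m³/yr.
C = 601/3.352e+07 = 1.793e-05 kg/m³ = 0.01793 mg/L = 17.93 µg/L.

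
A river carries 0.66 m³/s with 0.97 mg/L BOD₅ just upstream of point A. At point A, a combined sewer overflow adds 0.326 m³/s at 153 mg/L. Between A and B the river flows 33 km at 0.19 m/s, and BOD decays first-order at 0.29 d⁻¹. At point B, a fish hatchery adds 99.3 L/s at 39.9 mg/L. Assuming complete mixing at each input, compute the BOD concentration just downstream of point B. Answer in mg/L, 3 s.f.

After input A: C = (0.66·0.97 + 0.326·153) / 0.986 = 51.24 mg/L.
Over the 33 km reach to input B (t = 1.737e+05 s = 2.01 d), decay gives C = 51.24·exp(−0.29·2.01) = 28.6 mg/L.
99.3 L/s = 0.0993 m³/s.
After input B: C = (0.986·28.6 + 0.0993·39.9) / 1.085 = 29.64 mg/L.

29.6 mg/L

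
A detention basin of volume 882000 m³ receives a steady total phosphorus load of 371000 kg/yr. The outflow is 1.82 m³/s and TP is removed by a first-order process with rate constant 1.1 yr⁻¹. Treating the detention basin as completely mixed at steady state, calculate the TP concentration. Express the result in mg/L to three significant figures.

6.35 mg/L

Outflow Q = 1.82 m³/s × 3.156e+07 s/yr = 5.743e+07 m³/yr.
Steady-state CSTR mass balance: W = Q·C + k·V·C, so C = W/(Q + kV).
Q + kV = 5.743e+07 + 1.1·882000 = 5.841e+07 m³/yr.
C = 371000/5.841e+07 = 0.006352 kg/m³ = 6.352 mg/L.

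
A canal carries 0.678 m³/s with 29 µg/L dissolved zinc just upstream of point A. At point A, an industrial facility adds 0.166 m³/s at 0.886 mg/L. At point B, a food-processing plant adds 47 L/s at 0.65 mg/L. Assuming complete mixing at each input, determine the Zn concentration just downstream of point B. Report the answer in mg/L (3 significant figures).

29 µg/L = 0.029 mg/L.
After input A: C = (0.678·0.029 + 0.166·0.886) / 0.844 = 0.1976 mg/L.
47 L/s = 0.047 m³/s.
After input B: C = (0.844·0.1976 + 0.047·0.65) / 0.891 = 0.2214 mg/L.

0.221 mg/L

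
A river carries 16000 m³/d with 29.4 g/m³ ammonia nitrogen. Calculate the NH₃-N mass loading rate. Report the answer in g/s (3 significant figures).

16000 m³/d = 0.1852 m³/s.
Mass flux = Q·C = 0.1852 m³/s × 29.4 g/m³ = 5.444 g/s.

5.44 g/s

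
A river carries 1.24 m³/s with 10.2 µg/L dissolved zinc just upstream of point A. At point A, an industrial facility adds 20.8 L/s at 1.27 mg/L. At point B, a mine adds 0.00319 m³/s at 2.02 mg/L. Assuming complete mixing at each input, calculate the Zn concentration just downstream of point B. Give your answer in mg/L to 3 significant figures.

0.0360 mg/L

10.2 µg/L = 0.0102 mg/L.
20.8 L/s = 0.0208 m³/s.
After input A: C = (1.24·0.0102 + 0.0208·1.27) / 1.261 = 0.03098 mg/L.
After input B: C = (1.261·0.03098 + 0.00319·2.02) / 1.264 = 0.036 mg/L.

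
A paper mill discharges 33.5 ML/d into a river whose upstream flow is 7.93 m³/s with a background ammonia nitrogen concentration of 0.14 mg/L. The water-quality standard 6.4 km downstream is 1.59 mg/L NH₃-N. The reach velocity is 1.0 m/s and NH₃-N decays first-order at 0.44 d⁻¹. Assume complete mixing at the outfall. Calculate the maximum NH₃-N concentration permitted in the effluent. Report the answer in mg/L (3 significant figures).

32.4 mg/L

33.5 ML/d = 0.3877 m³/s.
Travel time to the compliance point: t = 6400/1.0 = 6400 s = 0.07407 d; decay factor exp(−0.44·0.07407) = 0.9679.
So the concentration just after mixing may be at most 1.59/0.9679 = 1.643 mg/L.
Mass balance: 1.643·8.318 = 0.3877·Cₑ + 7.93·0.14.
Cₑ = (13.66 − 1.11) / 0.3877 = 32.38 mg/L.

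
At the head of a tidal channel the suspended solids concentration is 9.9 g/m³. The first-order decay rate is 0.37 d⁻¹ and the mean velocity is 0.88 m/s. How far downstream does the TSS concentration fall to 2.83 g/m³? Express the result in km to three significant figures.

257 km

From C = C₀·e^(−kt), t = ln(C₀/C)/k = ln(9.9/2.83)/0.37 = 1.252/0.37 = 3.384 d.
Distance = v·t = 0.88 m/s × 2.924e+05 s = 2.573e+05 m = 257.3 km.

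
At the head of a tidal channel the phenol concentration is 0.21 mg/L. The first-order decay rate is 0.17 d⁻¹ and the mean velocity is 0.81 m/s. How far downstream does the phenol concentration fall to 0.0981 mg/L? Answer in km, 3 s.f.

313 km

From C = C₀·e^(−kt), t = ln(C₀/C)/k = ln(0.21/0.0981)/0.17 = 0.7611/0.17 = 4.477 d.
Distance = v·t = 0.81 m/s × 3.868e+05 s = 3.133e+05 m = 313.3 km.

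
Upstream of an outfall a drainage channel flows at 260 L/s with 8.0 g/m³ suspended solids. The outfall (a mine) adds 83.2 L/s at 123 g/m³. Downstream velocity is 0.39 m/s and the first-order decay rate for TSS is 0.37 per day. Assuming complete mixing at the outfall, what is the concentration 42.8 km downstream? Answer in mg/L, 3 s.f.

83.2 L/s = 0.0832 m³/s.
260 L/s = 0.26 m³/s.
After complete mixing, C₀ = (0.0832·123 + 0.26·8) / 0.3432 = 35.88 mg/L.
Travel time t = 4.28e+04 m / 0.39 m/s = 1.097e+05 s = 1.27 d.
C = 35.88·exp(−0.37·1.27) = 35.88·0.625 = 22.43 mg/L.

22.4 mg/L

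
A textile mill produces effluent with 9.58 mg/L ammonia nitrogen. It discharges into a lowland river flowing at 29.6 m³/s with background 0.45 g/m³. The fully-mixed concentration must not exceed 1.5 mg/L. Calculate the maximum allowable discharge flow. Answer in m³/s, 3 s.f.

3.85 m³/s

Mass balance at complete mixing: C_std·(Q_w + Q_r) = Q_w·C_e + Q_r·C_b.
Rearranging, Q_w = Q_r·(C_std − C_b)/(C_e − C_std) = 29.6·(1.5 − 0.45) / (9.58 − 1.5) = 3.847 m³/s.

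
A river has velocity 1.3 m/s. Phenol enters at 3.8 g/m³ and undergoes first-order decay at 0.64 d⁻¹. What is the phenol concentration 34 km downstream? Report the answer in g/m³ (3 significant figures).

Travel time t = 34 km / 1.3 m/s = 3.4e+04/1.3 = 2.615e+04 s = 0.3027 d.
First-order decay: C = 3.8·exp(−0.64·0.3027) = 3.8·0.8239 = 3.131 g/m³.

3.13 g/m³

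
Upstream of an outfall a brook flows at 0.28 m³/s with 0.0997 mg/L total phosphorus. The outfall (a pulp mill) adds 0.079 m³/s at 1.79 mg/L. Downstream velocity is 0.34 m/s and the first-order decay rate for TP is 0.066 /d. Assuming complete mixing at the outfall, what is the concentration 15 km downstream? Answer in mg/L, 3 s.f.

After complete mixing, C₀ = (0.079·1.79 + 0.28·0.0997) / 0.359 = 0.4717 mg/L.
Travel time t = 1.5e+04 m / 0.34 m/s = 4.412e+04 s = 0.5106 d.
C = 0.4717·exp(−0.066·0.5106) = 0.4717·0.9669 = 0.456 mg/L.

0.456 mg/L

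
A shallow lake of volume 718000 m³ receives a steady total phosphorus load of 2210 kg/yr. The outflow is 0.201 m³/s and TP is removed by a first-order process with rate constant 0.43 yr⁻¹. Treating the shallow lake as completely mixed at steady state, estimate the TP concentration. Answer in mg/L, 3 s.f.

0.332 mg/L

Outflow Q = 0.201 m³/s × 3.156e+07 s/yr = 6.343e+06 m³/yr.
Steady-state CSTR mass balance: W = Q·C + k·V·C, so C = W/(Q + kV).
Q + kV = 6.343e+06 + 0.43·718000 = 6.652e+06 m³/yr.
C = 2210/6.652e+06 = 0.0003322 kg/m³ = 0.3322 mg/L.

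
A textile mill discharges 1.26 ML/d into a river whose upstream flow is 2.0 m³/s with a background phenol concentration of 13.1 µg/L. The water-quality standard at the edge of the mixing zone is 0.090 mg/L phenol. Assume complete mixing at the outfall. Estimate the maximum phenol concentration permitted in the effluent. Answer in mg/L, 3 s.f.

1.26 ML/d = 0.01458 m³/s.
13.1 µg/L = 0.0131 mg/L.
Mass balance: 0.09·2.015 = 0.01458·Cₑ + 2·0.0131.
Cₑ = (0.1813 − 0.0262) / 0.01458 = 10.64 mg/L.

10.6 mg/L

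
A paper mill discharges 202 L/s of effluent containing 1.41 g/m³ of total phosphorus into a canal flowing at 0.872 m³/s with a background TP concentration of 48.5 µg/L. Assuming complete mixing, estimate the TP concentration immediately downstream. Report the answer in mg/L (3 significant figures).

202 L/s = 0.202 m³/s.
48.5 µg/L = 0.0485 mg/L.
By mass balance at complete mixing, C = (0.202·1.41 + 0.872·0.0485) / (0.202 + 0.872) = 0.3271/1.074 = 0.3046 mg/L.

0.305 mg/L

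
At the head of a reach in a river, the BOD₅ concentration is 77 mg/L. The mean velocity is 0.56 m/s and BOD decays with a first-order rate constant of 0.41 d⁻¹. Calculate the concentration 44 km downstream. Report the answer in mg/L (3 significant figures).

Travel time t = 44 km / 0.56 m/s = 4.4e+04/0.56 = 7.857e+04 s = 0.9094 d.
First-order decay: C = 77·exp(−0.41·0.9094) = 77·0.6888 = 53.04 mg/L.

53.0 mg/L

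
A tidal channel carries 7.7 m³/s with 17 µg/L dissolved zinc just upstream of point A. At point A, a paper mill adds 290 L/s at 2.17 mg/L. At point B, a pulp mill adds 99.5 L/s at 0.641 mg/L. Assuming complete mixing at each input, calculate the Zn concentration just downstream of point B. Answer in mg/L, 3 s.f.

17 µg/L = 0.017 mg/L.
290 L/s = 0.29 m³/s.
After input A: C = (7.7·0.017 + 0.29·2.17) / 7.99 = 0.09514 mg/L.
99.5 L/s = 0.0995 m³/s.
After input B: C = (7.99·0.09514 + 0.0995·0.641) / 8.09 = 0.1019 mg/L.

0.102 mg/L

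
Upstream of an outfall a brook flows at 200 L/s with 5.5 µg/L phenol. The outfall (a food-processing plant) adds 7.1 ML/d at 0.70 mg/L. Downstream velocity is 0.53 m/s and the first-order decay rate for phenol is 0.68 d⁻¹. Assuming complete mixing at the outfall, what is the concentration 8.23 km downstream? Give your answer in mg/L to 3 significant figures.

7.1 ML/d = 0.08218 m³/s.
200 L/s = 0.2 m³/s.
5.5 µg/L = 0.0055 mg/L.
After complete mixing, C₀ = (0.08218·0.7 + 0.2·0.0055) / 0.2822 = 0.2078 mg/L.
Travel time t = 8230 m / 0.53 m/s = 1.553e+04 s = 0.1797 d.
C = 0.2078·exp(−0.68·0.1797) = 0.2078·0.885 = 0.1839 mg/L.

0.184 mg/L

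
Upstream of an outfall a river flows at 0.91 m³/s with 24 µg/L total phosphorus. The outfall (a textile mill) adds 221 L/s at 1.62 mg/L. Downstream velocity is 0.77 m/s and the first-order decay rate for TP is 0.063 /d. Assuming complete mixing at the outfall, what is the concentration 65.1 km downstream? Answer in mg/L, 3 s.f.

0.316 mg/L

221 L/s = 0.221 m³/s.
24 µg/L = 0.024 mg/L.
After complete mixing, C₀ = (0.221·1.62 + 0.91·0.024) / 1.131 = 0.3359 mg/L.
Travel time t = 6.51e+04 m / 0.77 m/s = 8.455e+04 s = 0.9785 d.
C = 0.3359·exp(−0.063·0.9785) = 0.3359·0.9402 = 0.3158 mg/L.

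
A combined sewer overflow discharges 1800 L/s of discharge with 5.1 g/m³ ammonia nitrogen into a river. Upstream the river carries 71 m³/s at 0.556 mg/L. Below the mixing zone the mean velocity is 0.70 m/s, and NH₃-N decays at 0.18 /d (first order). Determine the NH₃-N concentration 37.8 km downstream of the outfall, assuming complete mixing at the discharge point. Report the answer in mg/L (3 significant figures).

1800 L/s = 1.8 m³/s.
After complete mixing, C₀ = (1.8·5.1 + 71·0.556) / 72.8 = 0.6684 mg/L.
Travel time t = 3.78e+04 m / 0.70 m/s = 5.4e+04 s = 0.625 d.
C = 0.6684·exp(−0.18·0.625) = 0.6684·0.8936 = 0.5972 mg/L.

0.597 mg/L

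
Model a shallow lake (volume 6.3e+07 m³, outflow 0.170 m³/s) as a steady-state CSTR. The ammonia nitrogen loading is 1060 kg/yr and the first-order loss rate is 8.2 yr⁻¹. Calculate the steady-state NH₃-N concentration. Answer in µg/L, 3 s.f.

2.03 µg/L

Outflow Q = 0.170 m³/s × 3.156e+07 s/yr = 5.365e+06 m³/yr.
Steady-state CSTR mass balance: W = Q·C + k·V·C, so C = W/(Q + kV).
Q + kV = 5.365e+06 + 8.2·6.3e+07 = 5.22e+08 m³/yr.
C = 1060/5.22e+08 = 2.031e-06 kg/m³ = 0.002031 mg/L = 2.031 µg/L.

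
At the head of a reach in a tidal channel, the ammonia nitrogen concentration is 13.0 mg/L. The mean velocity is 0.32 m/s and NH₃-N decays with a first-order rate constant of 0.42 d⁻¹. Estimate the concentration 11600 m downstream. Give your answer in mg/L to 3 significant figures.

10.9 mg/L

Travel time t = 11600 m / 0.32 m/s = 1.16e+04/0.32 = 3.625e+04 s = 0.4196 d.
First-order decay: C = 13.0·exp(−0.42·0.4196) = 13.0·0.8384 = 10.9 mg/L.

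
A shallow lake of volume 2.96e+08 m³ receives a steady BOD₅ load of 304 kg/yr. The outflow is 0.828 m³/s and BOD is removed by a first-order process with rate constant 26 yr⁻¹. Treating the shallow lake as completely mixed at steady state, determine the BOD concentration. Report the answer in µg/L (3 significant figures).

0.0394 µg/L

Outflow Q = 0.828 m³/s × 3.156e+07 s/yr = 2.613e+07 m³/yr.
Steady-state CSTR mass balance: W = Q·C + k·V·C, so C = W/(Q + kV).
Q + kV = 2.613e+07 + 26·2.96e+08 = 7.722e+09 m³/yr.
C = 304/7.722e+09 = 3.937e-08 kg/m³ = 3.937e-05 mg/L = 0.03937 µg/L.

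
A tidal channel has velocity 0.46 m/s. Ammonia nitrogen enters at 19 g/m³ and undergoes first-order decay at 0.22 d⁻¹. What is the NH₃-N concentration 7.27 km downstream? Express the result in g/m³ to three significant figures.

18.3 g/m³

Travel time t = 7.27 km / 0.46 m/s = 7270/0.46 = 1.58e+04 s = 0.1829 d.
First-order decay: C = 19·exp(−0.22·0.1829) = 19·0.9606 = 18.25 g/m³.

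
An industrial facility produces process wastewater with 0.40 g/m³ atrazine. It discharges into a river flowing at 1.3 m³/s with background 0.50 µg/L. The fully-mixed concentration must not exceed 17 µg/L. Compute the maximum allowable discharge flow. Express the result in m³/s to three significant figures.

0.50 µg/L = 0.0005 mg/L.
17 µg/L = 0.017 mg/L.
Mass balance at complete mixing: C_std·(Q_w + Q_r) = Q_w·C_e + Q_r·C_b.
Rearranging, Q_w = Q_r·(C_std − C_b)/(C_e − C_std) = 1.3·(0.017 − 0.0005) / (0.4 − 0.017) = 0.05601 m³/s.

0.0560 m³/s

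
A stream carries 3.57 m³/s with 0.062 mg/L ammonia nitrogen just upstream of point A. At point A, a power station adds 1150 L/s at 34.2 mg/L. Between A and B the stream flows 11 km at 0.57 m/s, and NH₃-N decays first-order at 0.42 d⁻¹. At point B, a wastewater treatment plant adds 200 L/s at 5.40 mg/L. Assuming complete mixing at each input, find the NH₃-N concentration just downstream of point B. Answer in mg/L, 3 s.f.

7.54 mg/L

1150 L/s = 1.15 m³/s.
After input A: C = (3.57·0.062 + 1.15·34.2) / 4.72 = 8.38 mg/L.
Over the 11 km reach to input B (t = 1.93e+04 s = 0.2234 d), decay gives C = 8.38·exp(−0.42·0.2234) = 7.629 mg/L.
200 L/s = 0.2 m³/s.
After input B: C = (4.72·7.629 + 0.2·5.4) / 4.92 = 7.539 mg/L.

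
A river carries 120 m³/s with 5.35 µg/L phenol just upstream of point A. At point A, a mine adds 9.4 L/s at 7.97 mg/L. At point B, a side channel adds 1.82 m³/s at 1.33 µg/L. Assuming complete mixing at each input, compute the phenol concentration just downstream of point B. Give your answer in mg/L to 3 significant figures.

5.35 µg/L = 0.00535 mg/L.
9.4 L/s = 0.0094 m³/s.
After input A: C = (120·0.00535 + 0.0094·7.97) / 120 = 0.005974 mg/L.
1.33 µg/L = 0.00133 mg/L.
After input B: C = (120·0.005974 + 1.82·0.00133) / 121.8 = 0.005904 mg/L.

0.00590 mg/L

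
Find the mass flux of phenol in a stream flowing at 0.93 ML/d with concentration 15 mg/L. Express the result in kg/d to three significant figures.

14.0 kg/d

0.93 ML/d = 0.01076 m³/s.
Mass flux = Q·C = 0.01076 m³/s × 15 g/m³ = 0.1615 g/s.
= 0.1615 g/s × 86.4 = 13.95 kg/d.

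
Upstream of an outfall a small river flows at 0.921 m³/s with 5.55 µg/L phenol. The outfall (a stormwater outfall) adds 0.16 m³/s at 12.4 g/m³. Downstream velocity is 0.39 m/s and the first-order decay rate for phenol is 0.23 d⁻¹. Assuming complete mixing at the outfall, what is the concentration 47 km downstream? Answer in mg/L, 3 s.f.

5.55 µg/L = 0.00555 mg/L.
After complete mixing, C₀ = (0.16·12.4 + 0.921·0.00555) / 1.081 = 1.84 mg/L.
Travel time t = 4.7e+04 m / 0.39 m/s = 1.205e+05 s = 1.395 d.
C = 1.84·exp(−0.23·1.395) = 1.84·0.7256 = 1.335 mg/L.

1.34 mg/L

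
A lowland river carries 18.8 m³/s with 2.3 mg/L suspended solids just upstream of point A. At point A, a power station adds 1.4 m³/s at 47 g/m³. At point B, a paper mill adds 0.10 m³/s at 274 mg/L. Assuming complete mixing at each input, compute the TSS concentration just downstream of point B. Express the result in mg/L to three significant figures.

6.72 mg/L

After input A: C = (18.8·2.3 + 1.4·47) / 20.2 = 5.398 mg/L.
After input B: C = (20.2·5.398 + 0.1·274) / 20.3 = 6.721 mg/L.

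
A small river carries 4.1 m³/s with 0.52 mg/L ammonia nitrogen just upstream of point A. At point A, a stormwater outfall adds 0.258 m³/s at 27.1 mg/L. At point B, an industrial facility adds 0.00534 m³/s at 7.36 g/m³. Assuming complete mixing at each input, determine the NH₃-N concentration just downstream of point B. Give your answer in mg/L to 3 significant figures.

2.10 mg/L

After input A: C = (4.1·0.52 + 0.258·27.1) / 4.358 = 2.094 mg/L.
After input B: C = (4.358·2.094 + 0.00534·7.36) / 4.363 = 2.1 mg/L.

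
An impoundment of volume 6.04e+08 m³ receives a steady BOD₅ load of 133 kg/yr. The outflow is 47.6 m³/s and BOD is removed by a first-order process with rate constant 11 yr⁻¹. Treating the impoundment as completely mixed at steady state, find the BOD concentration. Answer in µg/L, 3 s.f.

Outflow Q = 47.6 m³/s × 3.156e+07 s/yr = 1.502e+09 m³/yr.
Steady-state CSTR mass balance: W = Q·C + k·V·C, so C = W/(Q + kV).
Q + kV = 1.502e+09 + 11·6.04e+08 = 8.146e+09 m³/yr.
C = 133/8.146e+09 = 1.633e-08 kg/m³ = 1.633e-05 mg/L = 0.01633 µg/L.

0.0163 µg/L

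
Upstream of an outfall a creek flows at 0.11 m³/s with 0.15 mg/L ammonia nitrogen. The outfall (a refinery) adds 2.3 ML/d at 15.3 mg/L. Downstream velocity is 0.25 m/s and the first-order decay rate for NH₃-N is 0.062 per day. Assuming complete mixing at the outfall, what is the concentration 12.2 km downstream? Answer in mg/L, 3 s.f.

3.00 mg/L

2.3 ML/d = 0.02662 m³/s.
After complete mixing, C₀ = (0.02662·15.3 + 0.11·0.15) / 0.1366 = 3.102 mg/L.
Travel time t = 1.22e+04 m / 0.25 m/s = 4.88e+04 s = 0.5648 d.
C = 3.102·exp(−0.062·0.5648) = 3.102·0.9656 = 2.995 mg/L.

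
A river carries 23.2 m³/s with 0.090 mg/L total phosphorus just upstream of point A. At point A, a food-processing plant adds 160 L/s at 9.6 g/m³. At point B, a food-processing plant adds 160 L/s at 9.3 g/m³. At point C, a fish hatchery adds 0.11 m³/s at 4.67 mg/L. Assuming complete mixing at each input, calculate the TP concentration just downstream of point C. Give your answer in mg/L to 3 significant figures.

0.238 mg/L

160 L/s = 0.16 m³/s.
After input A: C = (23.2·0.09 + 0.16·9.6) / 23.36 = 0.1551 mg/L.
160 L/s = 0.16 m³/s.
After input B: C = (23.36·0.1551 + 0.16·9.3) / 23.52 = 0.2173 mg/L.
After input C: C = (23.52·0.2173 + 0.11·4.67) / 23.63 = 0.2381 mg/L.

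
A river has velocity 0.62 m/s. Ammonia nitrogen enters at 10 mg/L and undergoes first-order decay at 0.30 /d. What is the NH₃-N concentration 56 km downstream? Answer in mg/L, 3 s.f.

7.31 mg/L

Travel time t = 56 km / 0.62 m/s = 5.6e+04/0.62 = 9.032e+04 s = 1.045 d.
First-order decay: C = 10·exp(−0.30·1.045) = 10·0.7308 = 7.308 mg/L.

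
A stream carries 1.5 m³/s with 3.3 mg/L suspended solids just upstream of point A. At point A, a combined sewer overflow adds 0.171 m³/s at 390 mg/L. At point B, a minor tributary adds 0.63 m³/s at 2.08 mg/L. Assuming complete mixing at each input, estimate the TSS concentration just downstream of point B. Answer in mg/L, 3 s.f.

After input A: C = (1.5·3.3 + 0.171·390) / 1.671 = 42.87 mg/L.
After input B: C = (1.671·42.87 + 0.63·2.08) / 2.301 = 31.7 mg/L.

31.7 mg/L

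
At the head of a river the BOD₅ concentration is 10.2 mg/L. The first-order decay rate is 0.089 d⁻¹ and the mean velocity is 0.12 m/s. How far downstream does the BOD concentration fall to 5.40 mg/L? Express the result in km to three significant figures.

74.1 km

From C = C₀·e^(−kt), t = ln(C₀/C)/k = ln(10.2/5.40)/0.089 = 0.636/0.089 = 7.146 d.
Distance = v·t = 0.12 m/s × 6.174e+05 s = 7.409e+04 m = 74.09 km.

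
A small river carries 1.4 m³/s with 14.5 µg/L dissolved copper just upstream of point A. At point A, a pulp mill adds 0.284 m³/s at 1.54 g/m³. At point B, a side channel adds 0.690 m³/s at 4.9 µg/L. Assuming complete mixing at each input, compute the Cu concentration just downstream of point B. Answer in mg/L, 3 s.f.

14.5 µg/L = 0.0145 mg/L.
After input A: C = (1.4·0.0145 + 0.284·1.54) / 1.684 = 0.2718 mg/L.
4.9 µg/L = 0.0049 mg/L.
After input B: C = (1.684·0.2718 + 0.69·0.0049) / 2.374 = 0.1942 mg/L.

0.194 mg/L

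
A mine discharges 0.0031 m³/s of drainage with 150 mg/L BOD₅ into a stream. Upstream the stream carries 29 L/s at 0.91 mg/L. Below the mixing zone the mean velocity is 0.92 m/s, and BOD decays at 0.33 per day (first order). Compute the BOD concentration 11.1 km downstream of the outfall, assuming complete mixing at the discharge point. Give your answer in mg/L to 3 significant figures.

29 L/s = 0.029 m³/s.
After complete mixing, C₀ = (0.0031·150 + 0.029·0.91) / 0.0321 = 15.31 mg/L.
Travel time t = 1.11e+04 m / 0.92 m/s = 1.207e+04 s = 0.1396 d.
C = 15.31·exp(−0.33·0.1396) = 15.31·0.955 = 14.62 mg/L.

14.6 mg/L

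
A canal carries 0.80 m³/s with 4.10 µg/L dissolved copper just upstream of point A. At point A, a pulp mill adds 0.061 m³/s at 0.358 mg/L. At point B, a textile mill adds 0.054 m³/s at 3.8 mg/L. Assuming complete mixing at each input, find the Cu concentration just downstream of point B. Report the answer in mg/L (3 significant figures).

4.10 µg/L = 0.0041 mg/L.
After input A: C = (0.8·0.0041 + 0.061·0.358) / 0.861 = 0.02917 mg/L.
After input B: C = (0.861·0.02917 + 0.054·3.8) / 0.915 = 0.2517 mg/L.

0.252 mg/L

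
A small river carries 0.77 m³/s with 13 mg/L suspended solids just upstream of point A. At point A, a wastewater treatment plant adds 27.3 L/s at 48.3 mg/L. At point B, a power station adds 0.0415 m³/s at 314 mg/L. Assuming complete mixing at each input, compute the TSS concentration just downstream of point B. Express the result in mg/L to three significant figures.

29.0 mg/L

27.3 L/s = 0.0273 m³/s.
After input A: C = (0.77·13 + 0.0273·48.3) / 0.7973 = 14.21 mg/L.
After input B: C = (0.7973·14.21 + 0.0415·314) / 0.8388 = 29.04 mg/L.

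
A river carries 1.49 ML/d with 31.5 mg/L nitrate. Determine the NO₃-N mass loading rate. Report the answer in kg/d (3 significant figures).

46.9 kg/d

1.49 ML/d = 0.01725 m³/s.
Mass flux = Q·C = 0.01725 m³/s × 31.5 g/m³ = 0.5432 g/s.
= 0.5432 g/s × 86.4 = 46.94 kg/d.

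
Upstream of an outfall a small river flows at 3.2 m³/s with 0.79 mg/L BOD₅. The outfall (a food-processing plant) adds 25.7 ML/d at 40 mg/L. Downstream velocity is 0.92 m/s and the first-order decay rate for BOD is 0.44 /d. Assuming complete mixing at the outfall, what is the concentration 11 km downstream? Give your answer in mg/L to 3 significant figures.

3.88 mg/L

25.7 ML/d = 0.2975 m³/s.
After complete mixing, C₀ = (0.2975·40 + 3.2·0.79) / 3.497 = 4.125 mg/L.
Travel time t = 1.1e+04 m / 0.92 m/s = 1.196e+04 s = 0.1384 d.
C = 4.125·exp(−0.44·0.1384) = 4.125·0.9409 = 3.881 mg/L.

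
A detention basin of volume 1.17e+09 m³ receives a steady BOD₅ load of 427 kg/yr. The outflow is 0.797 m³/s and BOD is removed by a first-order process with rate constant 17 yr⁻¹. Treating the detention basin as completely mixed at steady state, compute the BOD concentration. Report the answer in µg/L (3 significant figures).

Outflow Q = 0.797 m³/s × 3.156e+07 s/yr = 2.515e+07 m³/yr.
Steady-state CSTR mass balance: W = Q·C + k·V·C, so C = W/(Q + kV).
Q + kV = 2.515e+07 + 17·1.17e+09 = 1.992e+10 m³/yr.
C = 427/1.992e+10 = 2.144e-08 kg/m³ = 2.144e-05 mg/L = 0.02144 µg/L.

0.0214 µg/L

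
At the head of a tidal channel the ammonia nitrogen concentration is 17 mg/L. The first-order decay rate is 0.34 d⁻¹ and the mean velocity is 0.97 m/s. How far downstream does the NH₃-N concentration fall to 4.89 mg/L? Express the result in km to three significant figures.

307 km

From C = C₀·e^(−kt), t = ln(C₀/C)/k = ln(17/4.89)/0.34 = 1.246/0.34 = 3.665 d.
Distance = v·t = 0.97 m/s × 3.166e+05 s = 3.071e+05 m = 307.1 km.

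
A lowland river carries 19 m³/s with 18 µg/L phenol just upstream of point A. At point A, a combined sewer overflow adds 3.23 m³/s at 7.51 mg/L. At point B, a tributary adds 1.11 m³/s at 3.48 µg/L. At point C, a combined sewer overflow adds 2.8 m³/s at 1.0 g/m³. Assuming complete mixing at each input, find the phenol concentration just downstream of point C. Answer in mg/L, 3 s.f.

18 µg/L = 0.018 mg/L.
After input A: C = (19·0.018 + 3.23·7.51) / 22.23 = 1.107 mg/L.
3.48 µg/L = 0.00348 mg/L.
After input B: C = (22.23·1.107 + 1.11·0.00348) / 23.34 = 1.054 mg/L.
After input C: C = (23.34·1.054 + 2.8·1) / 26.14 = 1.048 mg/L.

1.05 mg/L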